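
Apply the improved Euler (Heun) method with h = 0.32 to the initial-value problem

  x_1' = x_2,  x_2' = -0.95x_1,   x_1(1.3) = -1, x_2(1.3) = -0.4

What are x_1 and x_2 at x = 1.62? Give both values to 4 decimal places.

-1.0794, -0.0765

Heun on (x_1,x_2): k1 = f(x_n, state_n); k2 = f(x_n + h, state_n + h·k1); state_{n+1} = state_n + (h/2)·(k1 + k2).
1.300000: (-1.000000, -0.400000)
  k1 = (-0.400000, 0.950000)
  predictor → (-1.128000, -0.096000)
  k2 = (-0.096000, 1.071600)
  → (-1.079360, -0.076544)
(x_1(1.62), x_2(1.62)) ≈ (-1.0794, -0.0765)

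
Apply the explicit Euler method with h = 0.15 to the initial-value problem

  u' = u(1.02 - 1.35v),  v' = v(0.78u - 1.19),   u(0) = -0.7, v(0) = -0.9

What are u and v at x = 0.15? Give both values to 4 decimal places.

Euler on (u,v): u_{n+1} = u_n + h·u', v_{n+1} = v_n + h·v'.
0.000000: (-0.700000, -0.900000); f=(-1.564500, 1.562400) → (-0.934675, -0.665640)
(u(0.15), v(0.15)) ≈ (-0.9347, -0.6656)

-0.9347, -0.6656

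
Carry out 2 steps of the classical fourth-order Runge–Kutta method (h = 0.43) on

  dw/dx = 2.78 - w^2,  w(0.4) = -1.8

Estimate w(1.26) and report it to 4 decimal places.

RK4: k1 = f(x_n, w_n); k2 = f(x_n + h/2, w_n + (h/2)·k1); k3 = f(x_n + h/2, w_n + (h/2)·k2); k4 = f(x_n + h, w_n + h·k3); w_{n+1} = w_n + (h/6)·(k1 + 2k2 + 2k3 + k4).
x=0.400000, w=-1.800000:
  k1 = f(0.400000, -1.800000) = -0.460000
  k2 = f(0.615000, -1.898900) = -0.825821
  k3 = f(0.615000, -1.977552) = -1.130710
  k4 = f(0.830000, -2.286205) = -2.446735
  w ← -1.800000 + (0.43/6)·(k1 + 2k2 + 2k3 + k4) = -2.288752
x=0.830000, w=-2.288752:
  k1 = f(0.830000, -2.288752) = -2.458387
  k2 = f(1.045000, -2.817305) = -5.157209
  k3 = f(1.045000, -3.397552) = -8.763360
  k4 = f(1.260000, -6.056997) = -33.907214
  w ← -2.288752 + (0.43/6)·(k1 + 2k2 + 2k3 + k4) = -6.890235
w(1.26) ≈ -6.8902

-6.8902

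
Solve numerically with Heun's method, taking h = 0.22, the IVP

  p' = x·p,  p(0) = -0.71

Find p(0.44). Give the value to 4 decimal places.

Heun: k1 = f(x_n, p_n); k2 = f(x_n + h, p_n + h·k1); p_{n+1} = p_n + (h/2)·(k1 + k2).
x=0.000000, p=-0.710000:
  k1 = f(0.000000, -0.710000) = 0.000000
  k2 = f(0.220000, -0.710000) = -0.156200
  p ← -0.710000 + (0.22/2)·(0.000000 + (-0.156200)) = -0.727182
x=0.220000, p=-0.727182:
  k1 = f(0.220000, -0.727182) = -0.159980
  k2 = f(0.440000, -0.762378) = -0.335446
  p ← -0.727182 + (0.22/2)·(-0.159980 + (-0.335446)) = -0.781679
p(0.44) ≈ -0.7817

-0.7817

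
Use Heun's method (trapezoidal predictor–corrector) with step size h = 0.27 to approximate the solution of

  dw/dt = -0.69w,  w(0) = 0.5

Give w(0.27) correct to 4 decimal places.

Heun: k1 = f(t_n, w_n); k2 = f(t_n + h, w_n + h·k1); w_{n+1} = w_n + (h/2)·(k1 + k2).
t=0.000000, w=0.500000:
  k1 = f(0.000000, 0.500000) = -0.345000
  k2 = f(0.270000, 0.406850) = -0.280726
  w ← 0.500000 + (0.27/2)·(-0.345000 + (-0.280726)) = 0.415527
w(0.27) ≈ 0.4155

0.4155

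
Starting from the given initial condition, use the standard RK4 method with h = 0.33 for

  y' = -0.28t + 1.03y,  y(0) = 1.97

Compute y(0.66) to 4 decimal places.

RK4: k1 = f(t_n, y_n); k2 = f(t_n + h/2, y_n + (h/2)·k1); k3 = f(t_n + h/2, y_n + (h/2)·k2); k4 = f(t_n + h, y_n + h·k3); y_{n+1} = y_n + (h/6)·(k1 + 2k2 + 2k3 + k4).
t=0.000000, y=1.970000:
  k1 = f(0.000000, 1.970000) = 2.029100
  k2 = f(0.165000, 2.304801) = 2.327746
  k3 = f(0.165000, 2.354078) = 2.378500
  k4 = f(0.330000, 2.754905) = 2.745152
  y ← 1.970000 + (0.33/6)·(k1 + 2k2 + 2k3 + k4) = 2.750271
t=0.330000, y=2.750271:
  k1 = f(0.330000, 2.750271) = 2.740379
  k2 = f(0.495000, 3.202433) = 3.159906
  k3 = f(0.495000, 3.271655) = 3.231205
  k4 = f(0.660000, 3.816569) = 3.746266
  y ← 2.750271 + (0.33/6)·(k1 + 2k2 + 2k3 + k4) = 3.810059
y(0.66) ≈ 3.8101

3.8101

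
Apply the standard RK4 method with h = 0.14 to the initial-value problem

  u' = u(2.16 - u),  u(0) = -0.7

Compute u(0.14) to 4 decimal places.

RK4: k1 = f(x_n, u_n); k2 = f(x_n + h/2, u_n + (h/2)·k1); k3 = f(x_n + h/2, u_n + (h/2)·k2); k4 = f(x_n + h, u_n + h·k3); u_{n+1} = u_n + (h/6)·(k1 + 2k2 + 2k3 + k4).
x=0.000000, u=-0.700000:
  k1 = f(0.000000, -0.700000) = -2.002000
  k2 = f(0.070000, -0.840140) = -2.520538
  k3 = f(0.070000, -0.876438) = -2.661248
  k4 = f(0.140000, -1.072575) = -3.467178
  u ← -0.700000 + (0.14/6)·(k1 + 2k2 + 2k3 + k4) = -1.069431
u(0.14) ≈ -1.0694

-1.0694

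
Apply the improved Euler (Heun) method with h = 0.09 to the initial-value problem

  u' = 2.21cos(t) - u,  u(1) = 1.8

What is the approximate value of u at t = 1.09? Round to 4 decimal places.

1.7402

Heun: k1 = f(t_n, u_n); k2 = f(t_n + h, u_n + h·k1); u_{n+1} = u_n + (h/2)·(k1 + k2).
t=1.000000, u=1.800000:
  k1 = f(1.000000, 1.800000) = -0.605932
  k2 = f(1.090000, 1.745466) = -0.723373
  u ← 1.800000 + (0.09/2)·(-0.605932 + (-0.723373)) = 1.740181
u(1.09) ≈ 1.7402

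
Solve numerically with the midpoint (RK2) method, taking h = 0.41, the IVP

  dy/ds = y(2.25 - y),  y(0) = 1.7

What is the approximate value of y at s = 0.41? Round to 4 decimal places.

1.9779

Midpoint: k1 = f(s_n, y_n); k2 = f(s_n + h/2, y_n + (h/2)·k1); y_{n+1} = y_n + h·k2.
s=0.000000, y=1.700000:
  k1 = f(0.000000, 1.700000) = 0.935000
  k2 = f(0.205000, 1.891675) = 0.677834
  y ← 1.700000 + 0.41·0.677834 = 1.977912
y(0.41) ≈ 1.9779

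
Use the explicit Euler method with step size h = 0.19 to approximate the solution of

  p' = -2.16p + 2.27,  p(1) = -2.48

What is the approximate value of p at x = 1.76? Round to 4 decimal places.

0.6242

Euler: p_{n+1} = p_n + h·f(x_n, p_n).
x=1.000000, p=-2.480000: f=7.626800 → p ← -2.480000 + 0.19·7.626800 = -1.030908
x=1.190000, p=-1.030908: f=4.496761 → p ← -1.030908 + 0.19·4.496761 = -0.176523
x=1.380000, p=-0.176523: f=2.651290 → p ← -0.176523 + 0.19·2.651290 = 0.327222
x=1.570000, p=0.327222: f=1.563201 → p ← 0.327222 + 0.19·1.563201 = 0.624230
p(1.76) ≈ 0.6242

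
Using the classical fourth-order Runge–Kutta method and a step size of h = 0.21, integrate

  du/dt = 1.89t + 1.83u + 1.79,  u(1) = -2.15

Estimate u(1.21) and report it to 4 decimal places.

RK4: k1 = f(t_n, u_n); k2 = f(t_n + h/2, u_n + (h/2)·k1); k3 = f(t_n + h/2, u_n + (h/2)·k2); k4 = f(t_n + h, u_n + h·k3); u_{n+1} = u_n + (h/6)·(k1 + 2k2 + 2k3 + k4).
t=1.000000, u=-2.150000:
  k1 = f(1.000000, -2.150000) = -0.254500
  k2 = f(1.105000, -2.176722) = -0.104952
  k3 = f(1.105000, -2.161020) = -0.076217
  k4 = f(1.210000, -2.166005) = 0.113110
  u ← -2.150000 + (0.21/6)·(k1 + 2k2 + 2k3 + k4) = -2.167630
u(1.21) ≈ -2.1676

-2.1676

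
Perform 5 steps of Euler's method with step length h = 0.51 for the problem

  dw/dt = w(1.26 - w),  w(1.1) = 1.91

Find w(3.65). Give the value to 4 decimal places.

Euler: w_{n+1} = w_n + h·f(t_n, w_n).
t=1.100000, w=1.910000: f=-1.241500 → w ← 1.910000 + 0.51·(-1.241500) = 1.276835
t=1.610000, w=1.276835: f=-0.021496 → w ← 1.276835 + 0.51·(-0.021496) = 1.265872
t=2.120000, w=1.265872: f=-0.007434 → w ← 1.265872 + 0.51·(-0.007434) = 1.262081
t=2.630000, w=1.262081: f=-0.002627 → w ← 1.262081 + 0.51·(-0.002627) = 1.260742
t=3.140000, w=1.260742: f=-0.000935 → w ← 1.260742 + 0.51·(-0.000935) = 1.260265
w(3.65) ≈ 1.2603

1.2603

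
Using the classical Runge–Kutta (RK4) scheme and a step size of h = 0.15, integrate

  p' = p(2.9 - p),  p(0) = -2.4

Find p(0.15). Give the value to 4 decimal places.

-6.6582

RK4: k1 = f(s_n, p_n); k2 = f(s_n + h/2, p_n + (h/2)·k1); k3 = f(s_n + h/2, p_n + (h/2)·k2); k4 = f(s_n + h, p_n + h·k3); p_{n+1} = p_n + (h/6)·(k1 + 2k2 + 2k3 + k4).
s=0.000000, p=-2.400000:
  k1 = f(0.000000, -2.400000) = -12.720000
  k2 = f(0.075000, -3.354000) = -20.975916
  k3 = f(0.075000, -3.973194) = -27.308530
  k4 = f(0.150000, -6.496279) = -61.040858
  p ← -2.400000 + (0.15/6)·(k1 + 2k2 + 2k3 + k4) = -6.658244
p(0.15) ≈ -6.6582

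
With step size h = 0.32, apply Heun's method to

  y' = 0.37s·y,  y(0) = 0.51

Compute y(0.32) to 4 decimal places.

Heun: k1 = f(s_n, y_n); k2 = f(s_n + h, y_n + h·k1); y_{n+1} = y_n + (h/2)·(k1 + k2).
s=0.000000, y=0.510000:
  k1 = f(0.000000, 0.510000) = 0.000000
  k2 = f(0.320000, 0.510000) = 0.060384
  y ← 0.510000 + (0.32/2)·(0.000000 + 0.060384) = 0.519661
y(0.32) ≈ 0.5197

0.5197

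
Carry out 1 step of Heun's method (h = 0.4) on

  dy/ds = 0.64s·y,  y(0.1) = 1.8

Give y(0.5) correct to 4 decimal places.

Heun: k1 = f(s_n, y_n); k2 = f(s_n + h, y_n + h·k1); y_{n+1} = y_n + (h/2)·(k1 + k2).
s=0.100000, y=1.800000:
  k1 = f(0.100000, 1.800000) = 0.115200
  k2 = f(0.500000, 1.846080) = 0.590746
  y ← 1.800000 + (0.4/2)·(0.115200 + 0.590746) = 1.941189
y(0.5) ≈ 1.9412

1.9412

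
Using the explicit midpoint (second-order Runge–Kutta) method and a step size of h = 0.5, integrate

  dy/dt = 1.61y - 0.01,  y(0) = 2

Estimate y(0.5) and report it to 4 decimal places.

4.2510

Midpoint: k1 = f(t_n, y_n); k2 = f(t_n + h/2, y_n + (h/2)·k1); y_{n+1} = y_n + h·k2.
t=0.000000, y=2.000000:
  k1 = f(0.000000, 2.000000) = 3.210000
  k2 = f(0.250000, 2.802500) = 4.502025
  y ← 2.000000 + 0.5·4.502025 = 4.251012
y(0.5) ≈ 4.2510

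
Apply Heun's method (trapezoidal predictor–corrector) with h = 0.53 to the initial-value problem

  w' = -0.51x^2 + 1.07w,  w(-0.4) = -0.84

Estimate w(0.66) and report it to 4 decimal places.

Heun: k1 = f(x_n, w_n); k2 = f(x_n + h, w_n + h·k1); w_{n+1} = w_n + (h/2)·(k1 + k2).
x=-0.400000, w=-0.840000:
  k1 = f(-0.400000, -0.840000) = -0.980400
  k2 = f(0.130000, -1.359612) = -1.463404
  w ← -0.840000 + (0.53/2)·(-0.980400 + (-1.463404)) = -1.487608
x=0.130000, w=-1.487608:
  k1 = f(0.130000, -1.487608) = -1.600360
  k2 = f(0.660000, -2.335799) = -2.721460
  w ← -1.487608 + (0.53/2)·(-1.600360 + (-2.721460)) = -2.632890
w(0.66) ≈ -2.6329

-2.6329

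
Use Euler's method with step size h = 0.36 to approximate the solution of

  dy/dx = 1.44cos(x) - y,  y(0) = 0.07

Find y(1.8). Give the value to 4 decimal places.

0.6053

Euler: y_{n+1} = y_n + h·f(x_n, y_n).
x=0.000000, y=0.070000: f=1.370000 → y ← 0.070000 + 0.36·1.370000 = 0.563200
x=0.360000, y=0.563200: f=0.784491 → y ← 0.563200 + 0.36·0.784491 = 0.845617
x=0.720000, y=0.845617: f=0.236983 → y ← 0.845617 + 0.36·0.236983 = 0.930931
x=1.080000, y=0.930931: f=-0.252218 → y ← 0.930931 + 0.36·(-0.252218) = 0.840132
x=1.440000, y=0.840132: f=-0.652322 → y ← 0.840132 + 0.36·(-0.652322) = 0.605296
y(1.8) ≈ 0.6053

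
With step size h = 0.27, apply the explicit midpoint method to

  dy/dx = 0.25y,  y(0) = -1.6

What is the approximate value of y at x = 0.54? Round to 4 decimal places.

Midpoint: k1 = f(x_n, y_n); k2 = f(x_n + h/2, y_n + (h/2)·k1); y_{n+1} = y_n + h·k2.
x=0.000000, y=-1.600000:
  k1 = f(0.000000, -1.600000) = -0.400000
  k2 = f(0.135000, -1.654000) = -0.413500
  y ← -1.600000 + 0.27·(-0.413500) = -1.711645
x=0.270000, y=-1.711645:
  k1 = f(0.270000, -1.711645) = -0.427911
  k2 = f(0.405000, -1.769413) = -0.442353
  y ← -1.711645 + 0.27·(-0.442353) = -1.831080
y(0.54) ≈ -1.8311

-1.8311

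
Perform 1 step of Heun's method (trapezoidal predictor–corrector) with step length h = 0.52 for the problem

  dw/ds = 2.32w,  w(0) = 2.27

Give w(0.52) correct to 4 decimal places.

Heun: k1 = f(s_n, w_n); k2 = f(s_n + h, w_n + h·k1); w_{n+1} = w_n + (h/2)·(k1 + k2).
s=0.000000, w=2.270000:
  k1 = f(0.000000, 2.270000) = 5.266400
  k2 = f(0.520000, 5.008528) = 11.619785
  w ← 2.270000 + (0.52/2)·(5.266400 + 11.619785) = 6.660408
w(0.52) ≈ 6.6604

6.6604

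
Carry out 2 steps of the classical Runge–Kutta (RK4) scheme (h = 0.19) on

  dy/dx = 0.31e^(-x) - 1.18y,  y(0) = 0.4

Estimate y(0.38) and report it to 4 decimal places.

0.3333

RK4: k1 = f(x_n, y_n); k2 = f(x_n + h/2, y_n + (h/2)·k1); k3 = f(x_n + h/2, y_n + (h/2)·k2); k4 = f(x_n + h, y_n + h·k3); y_{n+1} = y_n + (h/6)·(k1 + 2k2 + 2k3 + k4).
x=0.000000, y=0.400000:
  k1 = f(0.000000, 0.400000) = -0.162000
  k2 = f(0.095000, 0.384610) = -0.171934
  k3 = f(0.095000, 0.383666) = -0.170821
  k4 = f(0.190000, 0.367544) = -0.177345
  y ← 0.400000 + (0.19/6)·(k1 + 2k2 + 2k3 + k4) = 0.367546
x=0.190000, y=0.367546:
  k1 = f(0.190000, 0.367546) = -0.177347
  k2 = f(0.285000, 0.350698) = -0.180700
  k3 = f(0.285000, 0.350380) = -0.180324
  k4 = f(0.380000, 0.333285) = -0.181279
  y ← 0.367546 + (0.19/6)·(k1 + 2k2 + 2k3 + k4) = 0.333325
y(0.38) ≈ 0.3333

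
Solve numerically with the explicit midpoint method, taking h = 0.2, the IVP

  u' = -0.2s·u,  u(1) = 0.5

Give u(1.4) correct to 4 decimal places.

Midpoint: k1 = f(s_n, u_n); k2 = f(s_n + h/2, u_n + (h/2)·k1); u_{n+1} = u_n + h·k2.
s=1.000000, u=0.500000:
  k1 = f(1.000000, 0.500000) = -0.100000
  k2 = f(1.100000, 0.490000) = -0.107800
  u ← 0.500000 + 0.2·(-0.107800) = 0.478440
s=1.200000, u=0.478440:
  k1 = f(1.200000, 0.478440) = -0.114826
  k2 = f(1.300000, 0.466957) = -0.121409
  u ← 0.478440 + 0.2·(-0.121409) = 0.454158
u(1.4) ≈ 0.4542

0.4542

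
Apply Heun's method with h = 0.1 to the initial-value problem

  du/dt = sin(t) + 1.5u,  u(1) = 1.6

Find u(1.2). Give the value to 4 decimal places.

2.3634

Heun: k1 = f(t_n, u_n); k2 = f(t_n + h, u_n + h·k1); u_{n+1} = u_n + (h/2)·(k1 + k2).
t=1.000000, u=1.600000:
  k1 = f(1.000000, 1.600000) = 3.241471
  k2 = f(1.100000, 1.924147) = 3.777428
  u ← 1.600000 + (0.1/2)·(3.241471 + 3.777428) = 1.950945
t=1.100000, u=1.950945:
  k1 = f(1.100000, 1.950945) = 3.817625
  k2 = f(1.200000, 2.332707) = 4.431100
  u ← 1.950945 + (0.1/2)·(3.817625 + 4.431100) = 2.363381
u(1.2) ≈ 2.3634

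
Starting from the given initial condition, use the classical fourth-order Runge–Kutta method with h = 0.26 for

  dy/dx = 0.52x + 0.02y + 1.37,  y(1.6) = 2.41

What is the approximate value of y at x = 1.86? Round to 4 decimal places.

RK4: k1 = f(x_n, y_n); k2 = f(x_n + h/2, y_n + (h/2)·k1); k3 = f(x_n + h/2, y_n + (h/2)·k2); k4 = f(x_n + h, y_n + h·k3); y_{n+1} = y_n + (h/6)·(k1 + 2k2 + 2k3 + k4).
x=1.600000, y=2.410000:
  k1 = f(1.600000, 2.410000) = 2.250200
  k2 = f(1.730000, 2.702526) = 2.323651
  k3 = f(1.730000, 2.712075) = 2.323841
  k4 = f(1.860000, 3.014199) = 2.397484
  y ← 2.410000 + (0.26/6)·(k1 + 2k2 + 2k3 + k4) = 3.014182
y(1.86) ≈ 3.0142

3.0142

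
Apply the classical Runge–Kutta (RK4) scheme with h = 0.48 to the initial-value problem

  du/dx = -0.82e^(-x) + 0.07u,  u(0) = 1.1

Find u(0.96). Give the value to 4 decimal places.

RK4: k1 = f(x_n, u_n); k2 = f(x_n + h/2, u_n + (h/2)·k1); k3 = f(x_n + h/2, u_n + (h/2)·k2); k4 = f(x_n + h, u_n + h·k3); u_{n+1} = u_n + (h/6)·(k1 + 2k2 + 2k3 + k4).
x=0.000000, u=1.100000:
  k1 = f(0.000000, 1.100000) = -0.743000
  k2 = f(0.240000, 0.921680) = -0.580517
  k3 = f(0.240000, 0.960676) = -0.577788
  k4 = f(0.480000, 0.822662) = -0.449816
  u ← 1.100000 + (0.48/6)·(k1 + 2k2 + 2k3 + k4) = 0.819246
x=0.480000, u=0.819246:
  k1 = f(0.480000, 0.819246) = -0.450055
  k2 = f(0.720000, 0.711233) = -0.349351
  k3 = f(0.720000, 0.735402) = -0.347659
  k4 = f(0.960000, 0.652370) = -0.268306
  u ← 0.819246 + (0.48/6)·(k1 + 2k2 + 2k3 + k4) = 0.650256
u(0.96) ≈ 0.6503

0.6503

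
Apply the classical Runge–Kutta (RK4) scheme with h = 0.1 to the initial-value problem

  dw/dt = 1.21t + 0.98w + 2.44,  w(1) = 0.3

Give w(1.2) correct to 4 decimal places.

1.1973

RK4: k1 = f(t_n, w_n); k2 = f(t_n + h/2, w_n + (h/2)·k1); k3 = f(t_n + h/2, w_n + (h/2)·k2); k4 = f(t_n + h, w_n + h·k3); w_{n+1} = w_n + (h/6)·(k1 + 2k2 + 2k3 + k4).
t=1.000000, w=0.300000:
  k1 = f(1.000000, 0.300000) = 3.944000
  k2 = f(1.050000, 0.497200) = 4.197756
  k3 = f(1.050000, 0.509888) = 4.210190
  k4 = f(1.100000, 0.721019) = 4.477599
  w ← 0.300000 + (0.1/6)·(k1 + 2k2 + 2k3 + k4) = 0.720625
t=1.100000, w=0.720625:
  k1 = f(1.100000, 0.720625) = 4.477212
  k2 = f(1.150000, 0.944485) = 4.757096
  k3 = f(1.150000, 0.958480) = 4.770810
  k4 = f(1.200000, 1.197706) = 5.065752
  w ← 0.720625 + (0.1/6)·(k1 + 2k2 + 2k3 + k4) = 1.197271
w(1.2) ≈ 1.1973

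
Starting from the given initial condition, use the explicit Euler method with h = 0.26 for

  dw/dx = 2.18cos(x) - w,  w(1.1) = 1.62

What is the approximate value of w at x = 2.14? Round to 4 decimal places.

Euler: w_{n+1} = w_n + h·f(x_n, w_n).
x=1.100000, w=1.620000: f=-0.631160 → w ← 1.620000 + 0.26·(-0.631160) = 1.455898
x=1.360000, w=1.455898: f=-0.999758 → w ← 1.455898 + 0.26·(-0.999758) = 1.195961
x=1.620000, w=1.195961: f=-1.303182 → w ← 1.195961 + 0.26·(-1.303182) = 0.857134
x=1.880000, w=0.857134: f=-1.520508 → w ← 0.857134 + 0.26·(-1.520508) = 0.461802
w(2.14) ≈ 0.4618

0.4618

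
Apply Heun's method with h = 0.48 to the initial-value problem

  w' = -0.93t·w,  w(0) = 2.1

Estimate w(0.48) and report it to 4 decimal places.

1.8750

Heun: k1 = f(t_n, w_n); k2 = f(t_n + h, w_n + h·k1); w_{n+1} = w_n + (h/2)·(k1 + k2).
t=0.000000, w=2.100000:
  k1 = f(0.000000, 2.100000) = 0.000000
  k2 = f(0.480000, 2.100000) = -0.937440
  w ← 2.100000 + (0.48/2)·(0.000000 + (-0.937440)) = 1.875014
w(0.48) ≈ 1.8750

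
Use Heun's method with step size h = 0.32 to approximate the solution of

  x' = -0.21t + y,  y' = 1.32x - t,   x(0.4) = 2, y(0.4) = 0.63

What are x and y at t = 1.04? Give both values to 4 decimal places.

2.7631, 2.0932

Heun on (x,y): k1 = f(t_n, state_n); k2 = f(t_n + h, state_n + h·k1); state_{n+1} = state_n + (h/2)·(k1 + k2).
0.400000: (2.000000, 0.630000)
  k1 = (0.546000, 2.240000)
  predictor → (2.174720, 1.346800)
  k2 = (1.195600, 2.150630)
  → (2.278656, 1.332501)
0.720000: (2.278656, 1.332501)
  k1 = (1.181301, 2.287826)
  predictor → (2.656672, 2.064605)
  k2 = (1.846205, 2.466807)
  → (2.763057, 2.093242)
(x(1.04), y(1.04)) ≈ (2.7631, 2.0932)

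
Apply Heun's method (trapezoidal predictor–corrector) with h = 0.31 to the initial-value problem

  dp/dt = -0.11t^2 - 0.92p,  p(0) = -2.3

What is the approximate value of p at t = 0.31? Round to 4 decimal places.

Heun: k1 = f(t_n, p_n); k2 = f(t_n + h, p_n + h·k1); p_{n+1} = p_n + (h/2)·(k1 + k2).
t=0.000000, p=-2.300000:
  k1 = f(0.000000, -2.300000) = 2.116000
  k2 = f(0.310000, -1.644040) = 1.501946
  p ← -2.300000 + (0.31/2)·(2.116000 + 1.501946) = -1.739218
p(0.31) ≈ -1.7392

-1.7392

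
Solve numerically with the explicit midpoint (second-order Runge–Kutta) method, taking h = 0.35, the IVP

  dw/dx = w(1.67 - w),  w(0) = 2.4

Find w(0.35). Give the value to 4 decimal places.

Midpoint: k1 = f(x_n, w_n); k2 = f(x_n + h/2, w_n + (h/2)·k1); w_{n+1} = w_n + h·k2.
x=0.000000, w=2.400000:
  k1 = f(0.000000, 2.400000) = -1.752000
  k2 = f(0.175000, 2.093400) = -0.886346
  w ← 2.400000 + 0.35·(-0.886346) = 2.089779
w(0.35) ≈ 2.0898

2.0898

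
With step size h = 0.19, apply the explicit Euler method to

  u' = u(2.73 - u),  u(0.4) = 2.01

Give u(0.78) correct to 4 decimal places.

Euler: u_{n+1} = u_n + h·f(s_n, u_n).
s=0.400000, u=2.010000: f=1.447200 → u ← 2.010000 + 0.19·1.447200 = 2.284968
s=0.590000, u=2.284968: f=1.016884 → u ← 2.284968 + 0.19·1.016884 = 2.478176
u(0.78) ≈ 2.4782

2.4782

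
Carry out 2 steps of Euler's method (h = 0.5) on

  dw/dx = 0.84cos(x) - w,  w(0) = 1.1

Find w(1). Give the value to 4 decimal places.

Euler: w_{n+1} = w_n + h·f(x_n, w_n).
x=0.000000, w=1.100000: f=-0.260000 → w ← 1.100000 + 0.5·(-0.260000) = 0.970000
x=0.500000, w=0.970000: f=-0.232831 → w ← 0.970000 + 0.5·(-0.232831) = 0.853585
w(1) ≈ 0.8536

0.8536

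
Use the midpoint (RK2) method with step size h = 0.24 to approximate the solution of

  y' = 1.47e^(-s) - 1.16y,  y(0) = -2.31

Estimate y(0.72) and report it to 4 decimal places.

-0.5419

Midpoint: k1 = f(s_n, y_n); k2 = f(s_n + h/2, y_n + (h/2)·k1); y_{n+1} = y_n + h·k2.
s=0.000000, y=-2.310000:
  k1 = f(0.000000, -2.310000) = 4.149600
  k2 = f(0.120000, -1.812048) = 3.405749
  y ← -2.310000 + 0.24·3.405749 = -1.492620
s=0.240000, y=-1.492620:
  k1 = f(0.240000, -1.492620) = 2.887783
  k2 = f(0.360000, -1.146086) = 2.355044
  y ← -1.492620 + 0.24·2.355044 = -0.927410
s=0.480000, y=-0.927410:
  k1 = f(0.480000, -0.927410) = 1.985407
  k2 = f(0.600000, -0.689161) = 1.606180
  y ← -0.927410 + 0.24·1.606180 = -0.541927
y(0.72) ≈ -0.5419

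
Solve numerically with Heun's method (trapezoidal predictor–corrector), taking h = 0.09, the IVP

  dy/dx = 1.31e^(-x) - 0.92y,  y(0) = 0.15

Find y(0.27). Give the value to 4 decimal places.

Heun: k1 = f(x_n, y_n); k2 = f(x_n + h, y_n + h·k1); y_{n+1} = y_n + (h/2)·(k1 + k2).
x=0.000000, y=0.150000:
  k1 = f(0.000000, 0.150000) = 1.172000
  k2 = f(0.090000, 0.255480) = 0.962208
  y ← 0.150000 + (0.09/2)·(1.172000 + 0.962208) = 0.246039
x=0.090000, y=0.246039:
  k1 = f(0.090000, 0.246039) = 0.970894
  k2 = f(0.180000, 0.333420) = 0.787458
  y ← 0.246039 + (0.09/2)·(0.970894 + 0.787458) = 0.325165
x=0.180000, y=0.325165:
  k1 = f(0.180000, 0.325165) = 0.795052
  k2 = f(0.270000, 0.396720) = 0.635045
  y ← 0.325165 + (0.09/2)·(0.795052 + 0.635045) = 0.389520
y(0.27) ≈ 0.3895

0.3895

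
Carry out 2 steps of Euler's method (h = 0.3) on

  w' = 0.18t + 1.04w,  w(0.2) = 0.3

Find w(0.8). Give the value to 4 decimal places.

0.5576

Euler: w_{n+1} = w_n + h·f(t_n, w_n).
t=0.200000, w=0.300000: f=0.348000 → w ← 0.300000 + 0.3·0.348000 = 0.404400
t=0.500000, w=0.404400: f=0.510576 → w ← 0.404400 + 0.3·0.510576 = 0.557573
w(0.8) ≈ 0.5576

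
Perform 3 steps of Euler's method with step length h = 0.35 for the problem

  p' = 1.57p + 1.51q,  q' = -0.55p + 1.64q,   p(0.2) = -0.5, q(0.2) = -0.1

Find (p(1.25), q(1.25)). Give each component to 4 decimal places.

-2.0038, 0.3523

Euler on (p,q): p_{n+1} = p_n + h·p', q_{n+1} = q_n + h·q'.
0.200000: (-0.500000, -0.100000); f=(-0.936000, 0.111000) → (-0.827600, -0.061150)
0.550000: (-0.827600, -0.061150); f=(-1.391669, 0.354894) → (-1.314684, 0.063063)
0.900000: (-1.314684, 0.063063); f=(-1.968829, 0.826499) → (-2.003774, 0.352338)
(p(1.25), q(1.25)) ≈ (-2.0038, 0.3523)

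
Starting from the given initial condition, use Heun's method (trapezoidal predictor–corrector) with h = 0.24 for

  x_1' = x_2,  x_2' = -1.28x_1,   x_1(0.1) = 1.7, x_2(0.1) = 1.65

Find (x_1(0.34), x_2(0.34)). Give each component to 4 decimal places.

2.0333, 1.0669

Heun on (x_1,x_2): k1 = f(s_n, state_n); k2 = f(s_n + h, state_n + h·k1); state_{n+1} = state_n + (h/2)·(k1 + k2).
0.100000: (1.700000, 1.650000)
  k1 = (1.650000, -2.176000)
  predictor → (2.096000, 1.127760)
  k2 = (1.127760, -2.682880)
  → (2.033331, 1.066934)
(x_1(0.34), x_2(0.34)) ≈ (2.0333, 1.0669)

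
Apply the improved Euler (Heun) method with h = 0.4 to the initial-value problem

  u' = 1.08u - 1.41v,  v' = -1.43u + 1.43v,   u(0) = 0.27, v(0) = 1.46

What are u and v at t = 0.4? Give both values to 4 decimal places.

-0.7814, 2.5375

Heun on (u,v): k1 = f(t_n, state_n); k2 = f(t_n + h, state_n + h·k1); state_{n+1} = state_n + (h/2)·(k1 + k2).
0.000000: (0.270000, 1.460000)
  k1 = (-1.767000, 1.701700)
  predictor → (-0.436800, 2.140680)
  k2 = (-3.490103, 3.685796)
  → (-0.781421, 2.537499)
(u(0.4), v(0.4)) ≈ (-0.7814, 2.5375)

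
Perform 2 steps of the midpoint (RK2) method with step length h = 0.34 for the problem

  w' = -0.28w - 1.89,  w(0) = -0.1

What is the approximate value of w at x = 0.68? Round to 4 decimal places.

-1.2512

Midpoint: k1 = f(x_n, w_n); k2 = f(x_n + h/2, w_n + (h/2)·k1); w_{n+1} = w_n + h·k2.
x=0.000000, w=-0.100000:
  k1 = f(0.000000, -0.100000) = -1.862000
  k2 = f(0.170000, -0.416540) = -1.773369
  w ← -0.100000 + 0.34·(-1.773369) = -0.702945
x=0.340000, w=-0.702945:
  k1 = f(0.340000, -0.702945) = -1.693175
  k2 = f(0.510000, -0.990785) = -1.612580
  w ← -0.702945 + 0.34·(-1.612580) = -1.251223
w(0.68) ≈ -1.2512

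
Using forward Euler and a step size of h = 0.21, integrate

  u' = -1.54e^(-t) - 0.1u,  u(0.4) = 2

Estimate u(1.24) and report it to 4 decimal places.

1.2105

Euler: u_{n+1} = u_n + h·f(t_n, u_n).
t=0.400000, u=2.000000: f=-1.232293 → u ← 2.000000 + 0.21·(-1.232293) = 1.741218
t=0.610000, u=1.741218: f=-1.010882 → u ← 1.741218 + 0.21·(-1.010882) = 1.528933
t=0.820000, u=1.528933: f=-0.831158 → u ← 1.528933 + 0.21·(-0.831158) = 1.354390
t=1.030000, u=1.354390: f=-0.685230 → u ← 1.354390 + 0.21·(-0.685230) = 1.210492
u(1.24) ≈ 1.2105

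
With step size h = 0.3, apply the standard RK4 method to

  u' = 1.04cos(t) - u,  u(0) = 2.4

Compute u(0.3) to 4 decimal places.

RK4: k1 = f(t_n, u_n); k2 = f(t_n + h/2, u_n + (h/2)·k1); k3 = f(t_n + h/2, u_n + (h/2)·k2); k4 = f(t_n + h, u_n + h·k3); u_{n+1} = u_n + (h/6)·(k1 + 2k2 + 2k3 + k4).
t=0.000000, u=2.400000:
  k1 = f(0.000000, 2.400000) = -1.360000
  k2 = f(0.150000, 2.196000) = -1.167678
  k3 = f(0.150000, 2.224848) = -1.196526
  k4 = f(0.300000, 2.041042) = -1.047492
  u ← 2.400000 + (0.3/6)·(k1 + 2k2 + 2k3 + k4) = 2.043205
u(0.3) ≈ 2.0432

2.0432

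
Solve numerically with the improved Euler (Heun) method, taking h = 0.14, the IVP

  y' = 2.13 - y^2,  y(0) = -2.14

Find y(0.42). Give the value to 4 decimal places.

Heun: k1 = f(t_n, y_n); k2 = f(t_n + h, y_n + h·k1); y_{n+1} = y_n + (h/2)·(k1 + k2).
t=0.000000, y=-2.140000:
  k1 = f(0.000000, -2.140000) = -2.449600
  k2 = f(0.140000, -2.482944) = -4.035011
  y ← -2.140000 + (0.14/2)·(-2.449600 + (-4.035011)) = -2.593923
t=0.140000, y=-2.593923:
  k1 = f(0.140000, -2.593923) = -4.598435
  k2 = f(0.280000, -3.237704) = -8.352725
  y ← -2.593923 + (0.14/2)·(-4.598435 + (-8.352725)) = -3.500504
t=0.280000, y=-3.500504:
  k1 = f(0.280000, -3.500504) = -10.123528
  k2 = f(0.420000, -4.917798) = -22.054737
  y ← -3.500504 + (0.14/2)·(-10.123528 + (-22.054737)) = -5.752983
y(0.42) ≈ -5.7530

-5.7530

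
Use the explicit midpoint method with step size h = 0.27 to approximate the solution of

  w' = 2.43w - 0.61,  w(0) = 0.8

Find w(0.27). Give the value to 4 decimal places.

1.2783

Midpoint: k1 = f(x_n, w_n); k2 = f(x_n + h/2, w_n + (h/2)·k1); w_{n+1} = w_n + h·k2.
x=0.000000, w=0.800000:
  k1 = f(0.000000, 0.800000) = 1.334000
  k2 = f(0.135000, 0.980090) = 1.771619
  w ← 0.800000 + 0.27·1.771619 = 1.278337
w(0.27) ≈ 1.2783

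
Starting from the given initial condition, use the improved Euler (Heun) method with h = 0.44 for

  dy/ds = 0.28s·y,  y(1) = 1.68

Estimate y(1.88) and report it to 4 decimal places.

2.3899

Heun: k1 = f(s_n, y_n); k2 = f(s_n + h, y_n + h·k1); y_{n+1} = y_n + (h/2)·(k1 + k2).
s=1.000000, y=1.680000:
  k1 = f(1.000000, 1.680000) = 0.470400
  k2 = f(1.440000, 1.886976) = 0.760829
  y ← 1.680000 + (0.44/2)·(0.470400 + 0.760829) = 1.950870
s=1.440000, y=1.950870:
  k1 = f(1.440000, 1.950870) = 0.786591
  k2 = f(1.880000, 2.296970) = 1.209125
  y ← 1.950870 + (0.44/2)·(0.786591 + 1.209125) = 2.389928
y(1.88) ≈ 2.3899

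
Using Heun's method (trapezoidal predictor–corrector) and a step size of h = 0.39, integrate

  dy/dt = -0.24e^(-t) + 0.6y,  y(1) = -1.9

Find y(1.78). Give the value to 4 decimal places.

Heun: k1 = f(t_n, y_n); k2 = f(t_n + h, y_n + h·k1); y_{n+1} = y_n + (h/2)·(k1 + k2).
t=1.000000, y=-1.900000:
  k1 = f(1.000000, -1.900000) = -1.228291
  k2 = f(1.390000, -2.379034) = -1.487198
  y ← -1.900000 + (0.39/2)·(-1.228291 + (-1.487198)) = -2.429520
t=1.390000, y=-2.429520:
  k1 = f(1.390000, -2.429520) = -1.517490
  k2 = f(1.780000, -3.021342) = -1.853278
  y ← -2.429520 + (0.39/2)·(-1.517490 + (-1.853278)) = -3.086820
y(1.78) ≈ -3.0868

-3.0868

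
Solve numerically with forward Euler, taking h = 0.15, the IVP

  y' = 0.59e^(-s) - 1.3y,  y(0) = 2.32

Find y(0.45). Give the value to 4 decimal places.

1.3945

Euler: y_{n+1} = y_n + h·f(s_n, y_n).
s=0.000000, y=2.320000: f=-2.426000 → y ← 2.320000 + 0.15·(-2.426000) = 1.956100
s=0.150000, y=1.956100: f=-2.035112 → y ← 1.956100 + 0.15·(-2.035112) = 1.650833
s=0.300000, y=1.650833: f=-1.709000 → y ← 1.650833 + 0.15·(-1.709000) = 1.394483
y(0.45) ≈ 1.3945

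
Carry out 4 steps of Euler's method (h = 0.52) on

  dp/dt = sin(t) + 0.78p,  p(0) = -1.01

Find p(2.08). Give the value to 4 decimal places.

Euler: p_{n+1} = p_n + h·f(t_n, p_n).
t=0.000000, p=-1.010000: f=-0.787800 → p ← -1.010000 + 0.52·(-0.787800) = -1.419656
t=0.520000, p=-1.419656: f=-0.610452 → p ← -1.419656 + 0.52·(-0.610452) = -1.737091
t=1.040000, p=-1.737091: f=-0.492527 → p ← -1.737091 + 0.52·(-0.492527) = -1.993205
t=1.560000, p=-1.993205: f=-0.554758 → p ← -1.993205 + 0.52·(-0.554758) = -2.281679
p(2.08) ≈ -2.2817

-2.2817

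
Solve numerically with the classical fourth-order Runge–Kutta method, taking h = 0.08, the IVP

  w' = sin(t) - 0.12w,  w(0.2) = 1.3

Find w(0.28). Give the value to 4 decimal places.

1.3065

RK4: k1 = f(t_n, w_n); k2 = f(t_n + h/2, w_n + (h/2)·k1); k3 = f(t_n + h/2, w_n + (h/2)·k2); k4 = f(t_n + h, w_n + h·k3); w_{n+1} = w_n + (h/6)·(k1 + 2k2 + 2k3 + k4).
t=0.200000, w=1.300000:
  k1 = f(0.200000, 1.300000) = 0.042669
  k2 = f(0.240000, 1.301707) = 0.081498
  k3 = f(0.240000, 1.303260) = 0.081311
  k4 = f(0.280000, 1.306505) = 0.119575
  w ← 1.300000 + (0.08/6)·(k1 + 2k2 + 2k3 + k4) = 1.306505
w(0.28) ≈ 1.3065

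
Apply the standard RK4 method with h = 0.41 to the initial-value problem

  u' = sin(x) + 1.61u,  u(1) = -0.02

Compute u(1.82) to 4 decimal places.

1.5317

RK4: k1 = f(x_n, u_n); k2 = f(x_n + h/2, u_n + (h/2)·k1); k3 = f(x_n + h/2, u_n + (h/2)·k2); k4 = f(x_n + h, u_n + h·k3); u_{n+1} = u_n + (h/6)·(k1 + 2k2 + 2k3 + k4).
x=1.000000, u=-0.020000:
  k1 = f(1.000000, -0.020000) = 0.809271
  k2 = f(1.205000, 0.145901) = 1.168739
  k3 = f(1.205000, 0.219592) = 1.287382
  k4 = f(1.410000, 0.507826) = 1.804701
  u ← -0.020000 + (0.41/6)·(k1 + 2k2 + 2k3 + k4) = 0.494291
x=1.410000, u=0.494291:
  k1 = f(1.410000, 0.494291) = 1.782909
  k2 = f(1.615000, 0.859788) = 2.383281
  k3 = f(1.615000, 0.982864) = 2.581434
  k4 = f(1.820000, 1.552679) = 3.468923
  u ← 0.494291 + (0.41/6)·(k1 + 2k2 + 2k3 + k4) = 1.531677
u(1.82) ≈ 1.5317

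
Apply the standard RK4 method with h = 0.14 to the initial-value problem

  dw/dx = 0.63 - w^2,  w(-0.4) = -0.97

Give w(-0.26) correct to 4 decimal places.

-1.0201

RK4: k1 = f(x_n, w_n); k2 = f(x_n + h/2, w_n + (h/2)·k1); k3 = f(x_n + h/2, w_n + (h/2)·k2); k4 = f(x_n + h, w_n + h·k3); w_{n+1} = w_n + (h/6)·(k1 + 2k2 + 2k3 + k4).
x=-0.400000, w=-0.970000:
  k1 = f(-0.400000, -0.970000) = -0.310900
  k2 = f(-0.330000, -0.991763) = -0.353594
  k3 = f(-0.330000, -0.994752) = -0.359531
  k4 = f(-0.260000, -1.020334) = -0.411082
  w ← -0.970000 + (0.14/6)·(k1 + 2k2 + 2k3 + k4) = -1.020125
w(-0.26) ≈ -1.0201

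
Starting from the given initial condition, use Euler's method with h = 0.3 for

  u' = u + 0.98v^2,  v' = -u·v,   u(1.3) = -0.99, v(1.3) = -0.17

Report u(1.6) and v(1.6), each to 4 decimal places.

-1.2785, -0.2205

Euler on (u,v): u_{n+1} = u_n + h·u', v_{n+1} = v_n + h·v'.
1.300000: (-0.990000, -0.170000); f=(-0.961678, -0.168300) → (-1.278503, -0.220490)
(u(1.6), v(1.6)) ≈ (-1.2785, -0.2205)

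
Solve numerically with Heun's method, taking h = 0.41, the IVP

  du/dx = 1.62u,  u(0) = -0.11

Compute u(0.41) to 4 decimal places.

-0.2073

Heun: k1 = f(x_n, u_n); k2 = f(x_n + h, u_n + h·k1); u_{n+1} = u_n + (h/2)·(k1 + k2).
x=0.000000, u=-0.110000:
  k1 = f(0.000000, -0.110000) = -0.178200
  k2 = f(0.410000, -0.183062) = -0.296560
  u ← -0.110000 + (0.41/2)·(-0.178200 + (-0.296560)) = -0.207326
u(0.41) ≈ -0.2073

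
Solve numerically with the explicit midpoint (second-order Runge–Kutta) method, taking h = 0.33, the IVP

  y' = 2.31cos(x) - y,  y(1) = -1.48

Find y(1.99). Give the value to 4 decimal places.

-0.6009

Midpoint: k1 = f(x_n, y_n); k2 = f(x_n + h/2, y_n + (h/2)·k1); y_{n+1} = y_n + h·k2.
x=1.000000, y=-1.480000:
  k1 = f(1.000000, -1.480000) = 2.728098
  k2 = f(1.165000, -1.029864) = 1.941738
  y ← -1.480000 + 0.33·1.941738 = -0.839227
x=1.330000, y=-0.839227:
  k1 = f(1.330000, -0.839227) = 1.390106
  k2 = f(1.495000, -0.609859) = 0.784781
  y ← -0.839227 + 0.33·0.784781 = -0.580249
x=1.660000, y=-0.580249:
  k1 = f(1.660000, -0.580249) = 0.374462
  k2 = f(1.825000, -0.518463) = -0.062444
  y ← -0.580249 + 0.33·(-0.062444) = -0.600855
y(1.99) ≈ -0.6009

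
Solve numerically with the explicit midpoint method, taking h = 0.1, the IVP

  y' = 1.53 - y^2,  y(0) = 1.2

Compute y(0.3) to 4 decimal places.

Midpoint: k1 = f(t_n, y_n); k2 = f(t_n + h/2, y_n + (h/2)·k1); y_{n+1} = y_n + h·k2.
t=0.000000, y=1.200000:
  k1 = f(0.000000, 1.200000) = 0.090000
  k2 = f(0.050000, 1.204500) = 0.079180
  y ← 1.200000 + 0.1·0.079180 = 1.207918
t=0.100000, y=1.207918:
  k1 = f(0.100000, 1.207918) = 0.070934
  k2 = f(0.150000, 1.211465) = 0.062353
  y ← 1.207918 + 0.1·0.062353 = 1.214153
t=0.200000, y=1.214153:
  k1 = f(0.200000, 1.214153) = 0.055832
  k2 = f(0.250000, 1.216945) = 0.049045
  y ← 1.214153 + 0.1·0.049045 = 1.219058
y(0.3) ≈ 1.2191

1.2191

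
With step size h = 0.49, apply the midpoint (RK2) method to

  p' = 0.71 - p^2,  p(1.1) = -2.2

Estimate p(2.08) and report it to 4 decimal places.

Midpoint: k1 = f(t_n, p_n); k2 = f(t_n + h/2, p_n + (h/2)·k1); p_{n+1} = p_n + h·k2.
t=1.100000, p=-2.200000:
  k1 = f(1.100000, -2.200000) = -4.130000
  k2 = f(1.345000, -3.211850) = -9.605980
  p ← -2.200000 + 0.49·(-9.605980) = -6.906930
t=1.590000, p=-6.906930:
  k1 = f(1.590000, -6.906930) = -46.995688
  k2 = f(1.835000, -18.420874) = -338.618595
  p ← -6.906930 + 0.49·(-338.618595) = -172.830042
p(2.08) ≈ -172.8300

-172.8300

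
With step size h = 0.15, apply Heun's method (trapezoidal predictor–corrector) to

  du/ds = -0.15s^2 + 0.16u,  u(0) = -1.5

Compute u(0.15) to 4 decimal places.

Heun: k1 = f(s_n, u_n); k2 = f(s_n + h, u_n + h·k1); u_{n+1} = u_n + (h/2)·(k1 + k2).
s=0.000000, u=-1.500000:
  k1 = f(0.000000, -1.500000) = -0.240000
  k2 = f(0.150000, -1.536000) = -0.249135
  u ← -1.500000 + (0.15/2)·(-0.240000 + (-0.249135)) = -1.536685
u(0.15) ≈ -1.5367

-1.5367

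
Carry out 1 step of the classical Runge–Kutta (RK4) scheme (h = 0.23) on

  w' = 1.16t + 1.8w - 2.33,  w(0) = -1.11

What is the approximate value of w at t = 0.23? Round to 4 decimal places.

RK4: k1 = f(t_n, w_n); k2 = f(t_n + h/2, w_n + (h/2)·k1); k3 = f(t_n + h/2, w_n + (h/2)·k2); k4 = f(t_n + h, w_n + h·k3); w_{n+1} = w_n + (h/6)·(k1 + 2k2 + 2k3 + k4).
t=0.000000, w=-1.110000:
  k1 = f(0.000000, -1.110000) = -4.328000
  k2 = f(0.115000, -1.607720) = -5.090496
  k3 = f(0.115000, -1.695407) = -5.248333
  k4 = f(0.230000, -2.317117) = -6.234010
  w ← -1.110000 + (0.23/6)·(k1 + 2k2 + 2k3 + k4) = -2.307521
w(0.23) ≈ -2.3075

-2.3075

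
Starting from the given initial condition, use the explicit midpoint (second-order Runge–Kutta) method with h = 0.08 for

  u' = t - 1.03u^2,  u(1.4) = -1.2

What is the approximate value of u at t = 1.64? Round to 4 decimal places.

-1.1926

Midpoint: k1 = f(t_n, u_n); k2 = f(t_n + h/2, u_n + (h/2)·k1); u_{n+1} = u_n + h·k2.
t=1.400000, u=-1.200000:
  k1 = f(1.400000, -1.200000) = -0.083200
  k2 = f(1.440000, -1.203328) = -0.051438
  u ← -1.200000 + 0.08·(-0.051438) = -1.204115
t=1.480000, u=-1.204115:
  k1 = f(1.480000, -1.204115) = -0.013390
  k2 = f(1.520000, -1.204651) = 0.025281
  u ← -1.204115 + 0.08·0.025281 = -1.202093
t=1.560000, u=-1.202093:
  k1 = f(1.560000, -1.202093) = 0.071623
  k2 = f(1.600000, -1.199228) = 0.118709
  u ← -1.202093 + 0.08·0.118709 = -1.192596
u(1.64) ≈ -1.1926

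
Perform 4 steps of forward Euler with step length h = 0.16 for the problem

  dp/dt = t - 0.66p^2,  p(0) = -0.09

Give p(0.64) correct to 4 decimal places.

0.0614

Euler: p_{n+1} = p_n + h·f(t_n, p_n).
t=0.000000, p=-0.090000: f=-0.005346 → p ← -0.090000 + 0.16·(-0.005346) = -0.090855
t=0.160000, p=-0.090855: f=0.154552 → p ← -0.090855 + 0.16·0.154552 = -0.066127
t=0.320000, p=-0.066127: f=0.317114 → p ← -0.066127 + 0.16·0.317114 = -0.015389
t=0.480000, p=-0.015389: f=0.479844 → p ← -0.015389 + 0.16·0.479844 = 0.061386
p(0.64) ≈ 0.0614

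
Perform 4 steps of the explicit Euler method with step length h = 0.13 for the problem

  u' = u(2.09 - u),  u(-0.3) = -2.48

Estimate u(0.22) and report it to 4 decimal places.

-50.7089

Euler: u_{n+1} = u_n + h·f(s_n, u_n).
s=-0.300000, u=-2.480000: f=-11.333600 → u ← -2.480000 + 0.13·(-11.333600) = -3.953368
s=-0.170000, u=-3.953368: f=-23.891658 → u ← -3.953368 + 0.13·(-23.891658) = -7.059283
s=-0.040000, u=-7.059283: f=-64.587386 → u ← -7.059283 + 0.13·(-64.587386) = -15.455644
s=0.090000, u=-15.455644: f=-271.179217 → u ← -15.455644 + 0.13·(-271.179217) = -50.708942
u(0.22) ≈ -50.7089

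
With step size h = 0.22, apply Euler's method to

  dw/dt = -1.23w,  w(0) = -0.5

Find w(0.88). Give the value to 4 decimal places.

-0.1415

Euler: w_{n+1} = w_n + h·f(t_n, w_n).
t=0.000000, w=-0.500000: f=0.615000 → w ← -0.500000 + 0.22·0.615000 = -0.364700
t=0.220000, w=-0.364700: f=0.448581 → w ← -0.364700 + 0.22·0.448581 = -0.266012
t=0.440000, w=-0.266012: f=0.327195 → w ← -0.266012 + 0.22·0.327195 = -0.194029
t=0.660000, w=-0.194029: f=0.238656 → w ← -0.194029 + 0.22·0.238656 = -0.141525
w(0.88) ≈ -0.1415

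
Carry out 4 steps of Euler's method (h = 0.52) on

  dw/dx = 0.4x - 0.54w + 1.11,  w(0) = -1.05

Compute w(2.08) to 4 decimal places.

Euler: w_{n+1} = w_n + h·f(x_n, w_n).
x=0.000000, w=-1.050000: f=1.677000 → w ← -1.050000 + 0.52·1.677000 = -0.177960
x=0.520000, w=-0.177960: f=1.414098 → w ← -0.177960 + 0.52·1.414098 = 0.557371
x=1.040000, w=0.557371: f=1.225020 → w ← 0.557371 + 0.52·1.225020 = 1.194381
x=1.560000, w=1.194381: f=1.089034 → w ← 1.194381 + 0.52·1.089034 = 1.760679
w(2.08) ≈ 1.7607

1.7607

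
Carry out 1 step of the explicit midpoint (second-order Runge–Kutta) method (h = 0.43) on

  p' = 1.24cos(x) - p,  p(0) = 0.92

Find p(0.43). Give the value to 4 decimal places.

Midpoint: k1 = f(x_n, p_n); k2 = f(x_n + h/2, p_n + (h/2)·k1); p_{n+1} = p_n + h·k2.
x=0.000000, p=0.920000:
  k1 = f(0.000000, 0.920000) = 0.320000
  k2 = f(0.215000, 0.988800) = 0.222651
  p ← 0.920000 + 0.43·0.222651 = 1.015740
p(0.43) ≈ 1.0157

1.0157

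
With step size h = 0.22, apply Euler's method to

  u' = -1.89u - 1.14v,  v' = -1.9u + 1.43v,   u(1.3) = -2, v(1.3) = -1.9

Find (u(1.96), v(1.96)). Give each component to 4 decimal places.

0.4827, -2.4968

Euler on (u,v): u_{n+1} = u_n + h·u', v_{n+1} = v_n + h·v'.
1.300000: (-2.000000, -1.900000); f=(5.946000, 1.083000) → (-0.691880, -1.661740)
1.520000: (-0.691880, -1.661740); f=(3.202037, -1.061716) → (0.012568, -1.895318)
1.740000: (0.012568, -1.895318); f=(2.136908, -2.734183) → (0.482688, -2.496838)
(u(1.96), v(1.96)) ≈ (0.4827, -2.4968)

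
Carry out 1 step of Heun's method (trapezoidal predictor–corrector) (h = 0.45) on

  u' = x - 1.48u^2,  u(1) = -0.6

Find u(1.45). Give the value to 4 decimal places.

Heun: k1 = f(x_n, u_n); k2 = f(x_n + h, u_n + h·k1); u_{n+1} = u_n + (h/2)·(k1 + k2).
x=1.000000, u=-0.600000:
  k1 = f(1.000000, -0.600000) = 0.467200
  k2 = f(1.450000, -0.389760) = 1.225169
  u ← -0.600000 + (0.45/2)·(0.467200 + 1.225169) = -0.219217
u(1.45) ≈ -0.2192

-0.2192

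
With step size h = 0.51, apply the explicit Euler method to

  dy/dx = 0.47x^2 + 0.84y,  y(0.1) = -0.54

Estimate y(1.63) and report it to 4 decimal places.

Euler: y_{n+1} = y_n + h·f(x_n, y_n).
x=0.100000, y=-0.540000: f=-0.448900 → y ← -0.540000 + 0.51·(-0.448900) = -0.768939
x=0.610000, y=-0.768939: f=-0.471022 → y ← -0.768939 + 0.51·(-0.471022) = -1.009160
x=1.120000, y=-1.009160: f=-0.258126 → y ← -1.009160 + 0.51·(-0.258126) = -1.140805
y(1.63) ≈ -1.1408

-1.1408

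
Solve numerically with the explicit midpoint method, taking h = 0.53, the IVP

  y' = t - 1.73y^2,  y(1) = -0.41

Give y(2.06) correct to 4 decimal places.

0.8371

Midpoint: k1 = f(t_n, y_n); k2 = f(t_n + h/2, y_n + (h/2)·k1); y_{n+1} = y_n + h·k2.
t=1.000000, y=-0.410000:
  k1 = f(1.000000, -0.410000) = 0.709187
  k2 = f(1.265000, -0.222065) = 1.179688
  y ← -0.410000 + 0.53·1.179688 = 0.215235
t=1.530000, y=0.215235:
  k1 = f(1.530000, 0.215235) = 1.449856
  k2 = f(1.795000, 0.599447) = 1.173348
  y ← 0.215235 + 0.53·1.173348 = 0.837109
y(2.06) ≈ 0.8371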